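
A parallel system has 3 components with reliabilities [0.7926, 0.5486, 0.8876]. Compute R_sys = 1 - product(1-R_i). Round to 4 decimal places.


Components: [0.7926, 0.5486, 0.8876]
(1 - 0.7926) = 0.2074, running product = 0.2074
(1 - 0.5486) = 0.4514, running product = 0.0936
(1 - 0.8876) = 0.1124, running product = 0.0105
Product of (1-R_i) = 0.0105
R_sys = 1 - 0.0105 = 0.9895

0.9895


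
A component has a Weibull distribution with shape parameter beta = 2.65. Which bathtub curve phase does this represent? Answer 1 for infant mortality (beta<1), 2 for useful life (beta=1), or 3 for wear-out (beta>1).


beta = 2.65
Compare beta to 1:
beta < 1 => infant mortality (phase 1)
beta = 1 => useful life (phase 2)
beta > 1 => wear-out (phase 3)
Since beta = 2.65, this is wear-out (increasing failure rate)
Phase = 3

3


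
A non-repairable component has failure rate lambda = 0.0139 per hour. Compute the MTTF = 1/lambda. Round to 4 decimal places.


lambda = 0.0139
MTTF = 1 / 0.0139
MTTF = 71.9424

71.9424


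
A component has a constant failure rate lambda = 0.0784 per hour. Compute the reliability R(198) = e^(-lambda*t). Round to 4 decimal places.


lambda = 0.0784
t = 198
lambda * t = 15.5232
R(t) = e^(-15.5232)
R(t) = 0.0

0.0


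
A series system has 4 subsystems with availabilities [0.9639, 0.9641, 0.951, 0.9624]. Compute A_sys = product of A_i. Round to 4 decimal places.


Subsystems: [0.9639, 0.9641, 0.951, 0.9624]
After subsystem 1 (A=0.9639): product = 0.9639
After subsystem 2 (A=0.9641): product = 0.9293
After subsystem 3 (A=0.951): product = 0.8838
After subsystem 4 (A=0.9624): product = 0.8505
A_sys = 0.8505

0.8505


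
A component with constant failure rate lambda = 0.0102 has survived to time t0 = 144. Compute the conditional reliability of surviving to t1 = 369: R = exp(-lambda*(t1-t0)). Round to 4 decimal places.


lambda = 0.0102
t0 = 144, t1 = 369
t1 - t0 = 225
lambda * (t1-t0) = 0.0102 * 225 = 2.295
R = exp(-2.295)
R = 0.1008

0.1008


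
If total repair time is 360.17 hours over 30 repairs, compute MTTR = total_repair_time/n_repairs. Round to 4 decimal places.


total_repair_time = 360.17
n_repairs = 30
MTTR = 360.17 / 30
MTTR = 12.0057

12.0057


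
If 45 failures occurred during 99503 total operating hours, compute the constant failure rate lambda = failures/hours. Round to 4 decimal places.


failures = 45
total_hours = 99503
lambda = 45 / 99503
lambda = 0.0005

0.0005


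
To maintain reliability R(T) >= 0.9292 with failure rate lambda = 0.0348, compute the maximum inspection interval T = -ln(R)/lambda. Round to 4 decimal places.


R_target = 0.9292
lambda = 0.0348
-ln(0.9292) = 0.0734
T = 0.0734 / 0.0348
T = 2.1101

2.1101


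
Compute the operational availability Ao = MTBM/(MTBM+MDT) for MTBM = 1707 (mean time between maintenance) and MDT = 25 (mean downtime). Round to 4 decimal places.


MTBM = 1707
MDT = 25
MTBM + MDT = 1732
Ao = 1707 / 1732
Ao = 0.9856

0.9856


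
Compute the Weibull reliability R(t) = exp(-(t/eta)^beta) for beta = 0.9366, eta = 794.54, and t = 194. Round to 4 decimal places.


beta = 0.9366, eta = 794.54, t = 194
t/eta = 194 / 794.54 = 0.2442
(t/eta)^beta = 0.2442^0.9366 = 0.267
R(t) = exp(-0.267)
R(t) = 0.7657

0.7657


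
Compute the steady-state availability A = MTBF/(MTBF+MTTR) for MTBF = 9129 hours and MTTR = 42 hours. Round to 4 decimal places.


MTBF = 9129
MTTR = 42
MTBF + MTTR = 9171
A = 9129 / 9171
A = 0.9954

0.9954


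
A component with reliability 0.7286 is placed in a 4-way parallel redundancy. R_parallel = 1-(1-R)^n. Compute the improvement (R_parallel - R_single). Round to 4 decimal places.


R_single = 0.7286, n = 4
1 - R_single = 0.2714
(1 - R_single)^n = 0.2714^4 = 0.0054
R_parallel = 1 - 0.0054 = 0.9946
Improvement = 0.9946 - 0.7286
Improvement = 0.266

0.266


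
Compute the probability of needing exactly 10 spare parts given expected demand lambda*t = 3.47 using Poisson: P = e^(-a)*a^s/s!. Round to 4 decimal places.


a = 3.47, s = 10
e^(-a) = e^(-3.47) = 0.0311
a^s = 3.47^10 = 253101.5168
s! = 3628800
P = 0.0311 * 253101.5168 / 3628800
P = 0.0022

0.0022


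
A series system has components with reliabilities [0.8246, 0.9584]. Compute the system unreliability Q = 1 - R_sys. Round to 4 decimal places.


Components: [0.8246, 0.9584]
After component 1: product = 0.8246
After component 2: product = 0.7903
R_sys = 0.7903
Q = 1 - 0.7903 = 0.2097

0.2097


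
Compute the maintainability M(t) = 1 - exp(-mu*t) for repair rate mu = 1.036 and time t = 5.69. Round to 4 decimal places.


mu = 1.036, t = 5.69
mu * t = 1.036 * 5.69 = 5.8948
exp(-5.8948) = 0.0028
M(t) = 1 - 0.0028
M(t) = 0.9972

0.9972


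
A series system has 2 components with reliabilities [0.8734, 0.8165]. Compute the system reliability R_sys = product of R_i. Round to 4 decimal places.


Components: [0.8734, 0.8165]
After component 1 (R=0.8734): product = 0.8734
After component 2 (R=0.8165): product = 0.7131
R_sys = 0.7131

0.7131


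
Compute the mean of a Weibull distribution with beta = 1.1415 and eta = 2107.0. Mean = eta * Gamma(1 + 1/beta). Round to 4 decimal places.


beta = 1.1415, eta = 2107.0
1/beta = 0.876
1 + 1/beta = 1.876
Gamma(1.876) = 0.9538
Mean = 2107.0 * 0.9538
Mean = 2009.6193

2009.6193


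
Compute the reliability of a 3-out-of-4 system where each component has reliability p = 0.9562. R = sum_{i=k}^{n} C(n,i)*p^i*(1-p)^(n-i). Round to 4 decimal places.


k = 3, n = 4, p = 0.9562
i=3: C(4,3)=4 * 0.9562^3 * 0.0438^1 = 0.1532
i=4: C(4,4)=1 * 0.9562^4 * 0.0438^0 = 0.836
R = sum of terms = 0.9892

0.9892


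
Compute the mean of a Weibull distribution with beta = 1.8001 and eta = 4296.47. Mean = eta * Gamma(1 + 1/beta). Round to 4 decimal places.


beta = 1.8001, eta = 4296.47
1/beta = 0.5555
1 + 1/beta = 1.5555
Gamma(1.5555) = 0.8893
Mean = 4296.47 * 0.8893
Mean = 3820.7835

3820.7835


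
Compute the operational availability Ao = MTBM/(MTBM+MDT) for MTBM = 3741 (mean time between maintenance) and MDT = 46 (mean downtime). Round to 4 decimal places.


MTBM = 3741
MDT = 46
MTBM + MDT = 3787
Ao = 3741 / 3787
Ao = 0.9879

0.9879


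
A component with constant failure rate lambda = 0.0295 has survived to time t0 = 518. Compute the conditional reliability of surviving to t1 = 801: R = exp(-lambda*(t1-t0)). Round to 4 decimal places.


lambda = 0.0295
t0 = 518, t1 = 801
t1 - t0 = 283
lambda * (t1-t0) = 0.0295 * 283 = 8.3485
R = exp(-8.3485)
R = 0.0002

0.0002


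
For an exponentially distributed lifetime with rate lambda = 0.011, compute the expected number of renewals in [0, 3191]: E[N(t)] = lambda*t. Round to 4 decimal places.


lambda = 0.011
t = 3191
E[N(t)] = lambda * t
E[N(t)] = 0.011 * 3191
E[N(t)] = 35.101

35.101


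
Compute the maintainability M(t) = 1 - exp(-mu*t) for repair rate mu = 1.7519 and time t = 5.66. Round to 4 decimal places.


mu = 1.7519, t = 5.66
mu * t = 1.7519 * 5.66 = 9.9158
exp(-9.9158) = 0.0
M(t) = 1 - 0.0
M(t) = 1.0

1.0


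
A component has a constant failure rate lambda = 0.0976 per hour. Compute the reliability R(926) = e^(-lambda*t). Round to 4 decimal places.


lambda = 0.0976
t = 926
lambda * t = 90.3776
R(t) = e^(-90.3776)
R(t) = 0.0

0.0


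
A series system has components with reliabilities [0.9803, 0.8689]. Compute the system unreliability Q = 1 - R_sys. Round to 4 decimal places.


Components: [0.9803, 0.8689]
After component 1: product = 0.9803
After component 2: product = 0.8518
R_sys = 0.8518
Q = 1 - 0.8518 = 0.1482

0.1482


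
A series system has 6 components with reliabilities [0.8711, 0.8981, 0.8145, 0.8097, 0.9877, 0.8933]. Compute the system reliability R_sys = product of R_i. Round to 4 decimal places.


Components: [0.8711, 0.8981, 0.8145, 0.8097, 0.9877, 0.8933]
After component 1 (R=0.8711): product = 0.8711
After component 2 (R=0.8981): product = 0.7823
After component 3 (R=0.8145): product = 0.6372
After component 4 (R=0.8097): product = 0.516
After component 5 (R=0.9877): product = 0.5096
After component 6 (R=0.8933): product = 0.4552
R_sys = 0.4552

0.4552


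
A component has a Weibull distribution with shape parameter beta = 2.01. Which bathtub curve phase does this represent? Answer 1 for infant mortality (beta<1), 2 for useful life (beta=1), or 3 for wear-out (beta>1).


beta = 2.01
Compare beta to 1:
beta < 1 => infant mortality (phase 1)
beta = 1 => useful life (phase 2)
beta > 1 => wear-out (phase 3)
Since beta = 2.01, this is wear-out (increasing failure rate)
Phase = 3

3


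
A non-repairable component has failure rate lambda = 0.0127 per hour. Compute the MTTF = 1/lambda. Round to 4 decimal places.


lambda = 0.0127
MTTF = 1 / 0.0127
MTTF = 78.7402

78.7402


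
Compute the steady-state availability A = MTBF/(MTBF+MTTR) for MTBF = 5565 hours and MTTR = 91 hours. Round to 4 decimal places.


MTBF = 5565
MTTR = 91
MTBF + MTTR = 5656
A = 5565 / 5656
A = 0.9839

0.9839


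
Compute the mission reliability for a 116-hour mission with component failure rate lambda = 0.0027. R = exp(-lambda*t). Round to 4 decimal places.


lambda = 0.0027
mission_time = 116
lambda * t = 0.0027 * 116 = 0.3132
R = exp(-0.3132)
R = 0.7311

0.7311


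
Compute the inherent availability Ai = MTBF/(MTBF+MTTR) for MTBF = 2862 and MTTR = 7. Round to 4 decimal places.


MTBF = 2862
MTTR = 7
MTBF + MTTR = 2869
Ai = 2862 / 2869
Ai = 0.9976

0.9976


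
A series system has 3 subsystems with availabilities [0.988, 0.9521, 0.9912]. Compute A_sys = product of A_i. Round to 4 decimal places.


Subsystems: [0.988, 0.9521, 0.9912]
After subsystem 1 (A=0.988): product = 0.988
After subsystem 2 (A=0.9521): product = 0.9407
After subsystem 3 (A=0.9912): product = 0.9324
A_sys = 0.9324

0.9324


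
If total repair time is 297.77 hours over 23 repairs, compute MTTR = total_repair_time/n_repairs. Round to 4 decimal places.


total_repair_time = 297.77
n_repairs = 23
MTTR = 297.77 / 23
MTTR = 12.9465

12.9465


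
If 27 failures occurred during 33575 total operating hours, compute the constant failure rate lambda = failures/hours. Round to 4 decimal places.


failures = 27
total_hours = 33575
lambda = 27 / 33575
lambda = 0.0008

0.0008


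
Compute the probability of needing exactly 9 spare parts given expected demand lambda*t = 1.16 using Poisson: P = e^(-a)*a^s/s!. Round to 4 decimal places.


a = 1.16, s = 9
e^(-a) = e^(-1.16) = 0.3135
a^s = 1.16^9 = 3.803
s! = 362880
P = 0.3135 * 3.803 / 362880
P = 0.0

0.0


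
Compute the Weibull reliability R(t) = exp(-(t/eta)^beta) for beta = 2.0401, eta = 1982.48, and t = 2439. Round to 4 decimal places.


beta = 2.0401, eta = 1982.48, t = 2439
t/eta = 2439 / 1982.48 = 1.2303
(t/eta)^beta = 1.2303^2.0401 = 1.5262
R(t) = exp(-1.5262)
R(t) = 0.2174

0.2174


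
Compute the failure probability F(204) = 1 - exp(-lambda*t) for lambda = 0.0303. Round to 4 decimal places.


lambda = 0.0303, t = 204
lambda * t = 6.1812
exp(-6.1812) = 0.0021
F(t) = 1 - 0.0021
F(t) = 0.9979

0.9979


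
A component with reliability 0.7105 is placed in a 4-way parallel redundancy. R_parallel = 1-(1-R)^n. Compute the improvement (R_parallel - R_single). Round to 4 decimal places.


R_single = 0.7105, n = 4
1 - R_single = 0.2895
(1 - R_single)^n = 0.2895^4 = 0.007
R_parallel = 1 - 0.007 = 0.993
Improvement = 0.993 - 0.7105
Improvement = 0.2825

0.2825


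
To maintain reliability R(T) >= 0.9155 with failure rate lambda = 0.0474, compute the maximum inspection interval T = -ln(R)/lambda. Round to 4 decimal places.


R_target = 0.9155
lambda = 0.0474
-ln(0.9155) = 0.0883
T = 0.0883 / 0.0474
T = 1.8626

1.8626


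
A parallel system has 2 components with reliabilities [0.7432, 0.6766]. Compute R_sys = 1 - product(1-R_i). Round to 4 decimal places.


Components: [0.7432, 0.6766]
(1 - 0.7432) = 0.2568, running product = 0.2568
(1 - 0.6766) = 0.3234, running product = 0.083
Product of (1-R_i) = 0.083
R_sys = 1 - 0.083 = 0.917

0.917


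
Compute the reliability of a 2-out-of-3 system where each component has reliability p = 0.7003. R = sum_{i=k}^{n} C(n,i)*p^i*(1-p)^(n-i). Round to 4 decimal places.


k = 2, n = 3, p = 0.7003
i=2: C(3,2)=3 * 0.7003^2 * 0.2997^1 = 0.4409
i=3: C(3,3)=1 * 0.7003^3 * 0.2997^0 = 0.3434
R = sum of terms = 0.7844

0.7844


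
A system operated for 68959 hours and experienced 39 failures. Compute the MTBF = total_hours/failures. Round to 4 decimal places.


total_hours = 68959
failures = 39
MTBF = 68959 / 39
MTBF = 1768.1795

1768.1795


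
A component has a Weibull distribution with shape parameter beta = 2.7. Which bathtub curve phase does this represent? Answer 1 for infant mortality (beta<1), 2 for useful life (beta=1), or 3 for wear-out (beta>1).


beta = 2.7
Compare beta to 1:
beta < 1 => infant mortality (phase 1)
beta = 1 => useful life (phase 2)
beta > 1 => wear-out (phase 3)
Since beta = 2.7, this is wear-out (increasing failure rate)
Phase = 3

3


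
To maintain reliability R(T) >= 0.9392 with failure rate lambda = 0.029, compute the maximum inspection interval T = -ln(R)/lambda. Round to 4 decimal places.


R_target = 0.9392
lambda = 0.029
-ln(0.9392) = 0.0627
T = 0.0627 / 0.029
T = 2.163

2.163


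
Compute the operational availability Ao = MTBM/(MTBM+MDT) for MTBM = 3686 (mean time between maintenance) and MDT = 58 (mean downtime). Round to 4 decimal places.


MTBM = 3686
MDT = 58
MTBM + MDT = 3744
Ao = 3686 / 3744
Ao = 0.9845

0.9845


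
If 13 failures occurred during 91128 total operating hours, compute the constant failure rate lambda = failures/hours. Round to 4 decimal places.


failures = 13
total_hours = 91128
lambda = 13 / 91128
lambda = 0.0001

0.0001


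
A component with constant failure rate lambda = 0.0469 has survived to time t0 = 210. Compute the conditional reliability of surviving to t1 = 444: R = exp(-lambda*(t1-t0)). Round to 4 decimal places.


lambda = 0.0469
t0 = 210, t1 = 444
t1 - t0 = 234
lambda * (t1-t0) = 0.0469 * 234 = 10.9746
R = exp(-10.9746)
R = 0.0

0.0


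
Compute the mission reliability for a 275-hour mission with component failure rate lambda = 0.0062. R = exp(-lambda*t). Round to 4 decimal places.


lambda = 0.0062
mission_time = 275
lambda * t = 0.0062 * 275 = 1.705
R = exp(-1.705)
R = 0.1818

0.1818


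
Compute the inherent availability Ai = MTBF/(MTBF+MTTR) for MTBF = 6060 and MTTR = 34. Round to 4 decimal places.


MTBF = 6060
MTTR = 34
MTBF + MTTR = 6094
Ai = 6060 / 6094
Ai = 0.9944

0.9944


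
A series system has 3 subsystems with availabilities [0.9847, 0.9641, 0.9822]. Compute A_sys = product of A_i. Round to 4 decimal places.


Subsystems: [0.9847, 0.9641, 0.9822]
After subsystem 1 (A=0.9847): product = 0.9847
After subsystem 2 (A=0.9641): product = 0.9493
After subsystem 3 (A=0.9822): product = 0.9325
A_sys = 0.9325

0.9325


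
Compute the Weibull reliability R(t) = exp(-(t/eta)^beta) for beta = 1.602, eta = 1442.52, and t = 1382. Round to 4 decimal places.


beta = 1.602, eta = 1442.52, t = 1382
t/eta = 1382 / 1442.52 = 0.958
(t/eta)^beta = 0.958^1.602 = 0.9336
R(t) = exp(-0.9336)
R(t) = 0.3931

0.3931


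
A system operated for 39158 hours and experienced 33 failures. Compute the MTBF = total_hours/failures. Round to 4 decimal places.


total_hours = 39158
failures = 33
MTBF = 39158 / 33
MTBF = 1186.6061

1186.6061


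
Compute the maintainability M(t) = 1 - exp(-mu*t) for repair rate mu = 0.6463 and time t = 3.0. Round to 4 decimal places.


mu = 0.6463, t = 3.0
mu * t = 0.6463 * 3.0 = 1.9389
exp(-1.9389) = 0.1439
M(t) = 1 - 0.1439
M(t) = 0.8561

0.8561


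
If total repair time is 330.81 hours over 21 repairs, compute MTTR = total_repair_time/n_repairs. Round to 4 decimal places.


total_repair_time = 330.81
n_repairs = 21
MTTR = 330.81 / 21
MTTR = 15.7529

15.7529


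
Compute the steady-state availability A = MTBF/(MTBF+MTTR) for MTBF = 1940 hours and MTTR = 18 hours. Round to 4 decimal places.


MTBF = 1940
MTTR = 18
MTBF + MTTR = 1958
A = 1940 / 1958
A = 0.9908

0.9908


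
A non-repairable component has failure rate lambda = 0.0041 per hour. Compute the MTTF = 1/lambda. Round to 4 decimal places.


lambda = 0.0041
MTTF = 1 / 0.0041
MTTF = 243.9024

243.9024


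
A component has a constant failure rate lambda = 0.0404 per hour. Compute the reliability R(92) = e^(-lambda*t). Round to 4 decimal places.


lambda = 0.0404
t = 92
lambda * t = 3.7168
R(t) = e^(-3.7168)
R(t) = 0.0243

0.0243


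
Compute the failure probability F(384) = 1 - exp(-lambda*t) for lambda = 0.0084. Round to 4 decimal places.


lambda = 0.0084, t = 384
lambda * t = 3.2256
exp(-3.2256) = 0.0397
F(t) = 1 - 0.0397
F(t) = 0.9603

0.9603


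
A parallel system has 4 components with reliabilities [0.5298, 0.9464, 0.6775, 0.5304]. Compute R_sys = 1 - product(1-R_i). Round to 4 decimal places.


Components: [0.5298, 0.9464, 0.6775, 0.5304]
(1 - 0.5298) = 0.4702, running product = 0.4702
(1 - 0.9464) = 0.0536, running product = 0.0252
(1 - 0.6775) = 0.3225, running product = 0.0081
(1 - 0.5304) = 0.4696, running product = 0.0038
Product of (1-R_i) = 0.0038
R_sys = 1 - 0.0038 = 0.9962

0.9962


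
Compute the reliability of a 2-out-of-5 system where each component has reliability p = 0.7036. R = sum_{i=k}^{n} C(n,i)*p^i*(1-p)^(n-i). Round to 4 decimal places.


k = 2, n = 5, p = 0.7036
i=2: C(5,2)=10 * 0.7036^2 * 0.2964^3 = 0.1289
i=3: C(5,3)=10 * 0.7036^3 * 0.2964^2 = 0.306
i=4: C(5,4)=5 * 0.7036^4 * 0.2964^1 = 0.3632
i=5: C(5,5)=1 * 0.7036^5 * 0.2964^0 = 0.1724
R = sum of terms = 0.9706

0.9706


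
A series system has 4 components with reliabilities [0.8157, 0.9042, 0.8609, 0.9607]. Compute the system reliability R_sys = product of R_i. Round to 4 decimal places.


Components: [0.8157, 0.9042, 0.8609, 0.9607]
After component 1 (R=0.8157): product = 0.8157
After component 2 (R=0.9042): product = 0.7376
After component 3 (R=0.8609): product = 0.635
After component 4 (R=0.9607): product = 0.61
R_sys = 0.61

0.61


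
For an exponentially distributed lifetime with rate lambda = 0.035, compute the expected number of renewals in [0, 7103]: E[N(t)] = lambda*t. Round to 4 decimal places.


lambda = 0.035
t = 7103
E[N(t)] = lambda * t
E[N(t)] = 0.035 * 7103
E[N(t)] = 248.605

248.605


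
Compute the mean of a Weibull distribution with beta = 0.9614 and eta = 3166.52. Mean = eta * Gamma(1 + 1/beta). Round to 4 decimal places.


beta = 0.9614, eta = 3166.52
1/beta = 1.0401
1 + 1/beta = 2.0401
Gamma(2.0401) = 1.0176
Mean = 3166.52 * 1.0176
Mean = 3222.3903

3222.3903


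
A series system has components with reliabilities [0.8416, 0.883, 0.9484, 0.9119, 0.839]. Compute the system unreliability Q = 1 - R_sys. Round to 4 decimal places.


Components: [0.8416, 0.883, 0.9484, 0.9119, 0.839]
After component 1: product = 0.8416
After component 2: product = 0.7431
After component 3: product = 0.7048
After component 4: product = 0.6427
After component 5: product = 0.5392
R_sys = 0.5392
Q = 1 - 0.5392 = 0.4608

0.4608


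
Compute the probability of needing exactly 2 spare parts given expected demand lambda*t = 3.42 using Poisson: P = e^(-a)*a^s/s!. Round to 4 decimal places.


a = 3.42, s = 2
e^(-a) = e^(-3.42) = 0.0327
a^s = 3.42^2 = 11.6964
s! = 2
P = 0.0327 * 11.6964 / 2
P = 0.1913

0.1913


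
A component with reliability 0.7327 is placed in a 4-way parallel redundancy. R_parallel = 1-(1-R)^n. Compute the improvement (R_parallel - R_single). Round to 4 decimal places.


R_single = 0.7327, n = 4
1 - R_single = 0.2673
(1 - R_single)^n = 0.2673^4 = 0.0051
R_parallel = 1 - 0.0051 = 0.9949
Improvement = 0.9949 - 0.7327
Improvement = 0.2622

0.2622


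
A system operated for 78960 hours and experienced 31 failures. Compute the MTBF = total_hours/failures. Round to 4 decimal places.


total_hours = 78960
failures = 31
MTBF = 78960 / 31
MTBF = 2547.0968

2547.0968


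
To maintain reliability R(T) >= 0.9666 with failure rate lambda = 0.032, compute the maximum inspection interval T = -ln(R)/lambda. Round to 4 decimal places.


R_target = 0.9666
lambda = 0.032
-ln(0.9666) = 0.034
T = 0.034 / 0.032
T = 1.0616

1.0616


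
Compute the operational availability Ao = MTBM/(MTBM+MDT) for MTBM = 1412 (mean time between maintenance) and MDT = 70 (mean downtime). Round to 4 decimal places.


MTBM = 1412
MDT = 70
MTBM + MDT = 1482
Ao = 1412 / 1482
Ao = 0.9528

0.9528


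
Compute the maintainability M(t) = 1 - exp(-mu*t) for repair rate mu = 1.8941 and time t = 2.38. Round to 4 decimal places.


mu = 1.8941, t = 2.38
mu * t = 1.8941 * 2.38 = 4.508
exp(-4.508) = 0.011
M(t) = 1 - 0.011
M(t) = 0.989

0.989


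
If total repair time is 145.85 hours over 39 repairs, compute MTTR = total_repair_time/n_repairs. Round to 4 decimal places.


total_repair_time = 145.85
n_repairs = 39
MTTR = 145.85 / 39
MTTR = 3.7397

3.7397


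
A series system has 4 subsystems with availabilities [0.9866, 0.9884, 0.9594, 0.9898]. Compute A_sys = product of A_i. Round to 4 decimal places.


Subsystems: [0.9866, 0.9884, 0.9594, 0.9898]
After subsystem 1 (A=0.9866): product = 0.9866
After subsystem 2 (A=0.9884): product = 0.9752
After subsystem 3 (A=0.9594): product = 0.9356
After subsystem 4 (A=0.9898): product = 0.926
A_sys = 0.926

0.926


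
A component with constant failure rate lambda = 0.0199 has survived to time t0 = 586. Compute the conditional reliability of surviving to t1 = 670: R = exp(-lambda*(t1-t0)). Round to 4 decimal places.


lambda = 0.0199
t0 = 586, t1 = 670
t1 - t0 = 84
lambda * (t1-t0) = 0.0199 * 84 = 1.6716
R = exp(-1.6716)
R = 0.1879

0.1879


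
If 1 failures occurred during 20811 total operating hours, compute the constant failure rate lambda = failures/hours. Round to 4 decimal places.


failures = 1
total_hours = 20811
lambda = 1 / 20811
lambda = 0.0

0.0


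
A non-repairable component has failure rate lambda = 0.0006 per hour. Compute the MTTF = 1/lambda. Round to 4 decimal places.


lambda = 0.0006
MTTF = 1 / 0.0006
MTTF = 1666.6667

1666.6667


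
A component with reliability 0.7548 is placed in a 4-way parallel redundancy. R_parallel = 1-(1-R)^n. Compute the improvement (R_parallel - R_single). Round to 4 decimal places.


R_single = 0.7548, n = 4
1 - R_single = 0.2452
(1 - R_single)^n = 0.2452^4 = 0.0036
R_parallel = 1 - 0.0036 = 0.9964
Improvement = 0.9964 - 0.7548
Improvement = 0.2416

0.2416


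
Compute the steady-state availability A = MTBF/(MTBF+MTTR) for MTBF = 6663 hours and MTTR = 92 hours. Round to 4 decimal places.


MTBF = 6663
MTTR = 92
MTBF + MTTR = 6755
A = 6663 / 6755
A = 0.9864

0.9864


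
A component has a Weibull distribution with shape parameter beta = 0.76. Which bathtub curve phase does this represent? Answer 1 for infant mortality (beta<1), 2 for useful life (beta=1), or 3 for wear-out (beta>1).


beta = 0.76
Compare beta to 1:
beta < 1 => infant mortality (phase 1)
beta = 1 => useful life (phase 2)
beta > 1 => wear-out (phase 3)
Since beta = 0.76, this is infant mortality (decreasing failure rate)
Phase = 1

1


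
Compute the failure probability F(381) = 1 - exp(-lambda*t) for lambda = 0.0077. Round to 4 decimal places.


lambda = 0.0077, t = 381
lambda * t = 2.9337
exp(-2.9337) = 0.0532
F(t) = 1 - 0.0532
F(t) = 0.9468

0.9468


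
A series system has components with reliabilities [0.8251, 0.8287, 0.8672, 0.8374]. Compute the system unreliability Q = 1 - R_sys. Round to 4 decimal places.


Components: [0.8251, 0.8287, 0.8672, 0.8374]
After component 1: product = 0.8251
After component 2: product = 0.6838
After component 3: product = 0.593
After component 4: product = 0.4965
R_sys = 0.4965
Q = 1 - 0.4965 = 0.5035

0.5035


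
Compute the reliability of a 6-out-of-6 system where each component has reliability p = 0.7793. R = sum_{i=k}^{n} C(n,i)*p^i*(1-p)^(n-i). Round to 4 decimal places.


k = 6, n = 6, p = 0.7793
i=6: C(6,6)=1 * 0.7793^6 * 0.2207^0 = 0.224
R = sum of terms = 0.224

0.224


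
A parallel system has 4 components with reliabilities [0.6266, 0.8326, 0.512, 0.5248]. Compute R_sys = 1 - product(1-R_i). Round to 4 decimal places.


Components: [0.6266, 0.8326, 0.512, 0.5248]
(1 - 0.6266) = 0.3734, running product = 0.3734
(1 - 0.8326) = 0.1674, running product = 0.0625
(1 - 0.512) = 0.488, running product = 0.0305
(1 - 0.5248) = 0.4752, running product = 0.0145
Product of (1-R_i) = 0.0145
R_sys = 1 - 0.0145 = 0.9855

0.9855


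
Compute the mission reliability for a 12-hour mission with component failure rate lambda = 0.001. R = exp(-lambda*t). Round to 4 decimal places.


lambda = 0.001
mission_time = 12
lambda * t = 0.001 * 12 = 0.012
R = exp(-0.012)
R = 0.9881

0.9881


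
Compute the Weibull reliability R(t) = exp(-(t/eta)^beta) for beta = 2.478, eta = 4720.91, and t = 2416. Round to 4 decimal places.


beta = 2.478, eta = 4720.91, t = 2416
t/eta = 2416 / 4720.91 = 0.5118
(t/eta)^beta = 0.5118^2.478 = 0.1901
R(t) = exp(-0.1901)
R(t) = 0.8268

0.8268


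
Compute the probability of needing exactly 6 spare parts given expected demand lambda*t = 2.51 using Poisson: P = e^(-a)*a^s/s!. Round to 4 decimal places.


a = 2.51, s = 6
e^(-a) = e^(-2.51) = 0.0813
a^s = 2.51^6 = 250.0589
s! = 720
P = 0.0813 * 250.0589 / 720
P = 0.0282

0.0282


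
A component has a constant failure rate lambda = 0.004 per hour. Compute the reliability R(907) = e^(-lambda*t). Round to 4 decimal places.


lambda = 0.004
t = 907
lambda * t = 3.628
R(t) = e^(-3.628)
R(t) = 0.0266

0.0266


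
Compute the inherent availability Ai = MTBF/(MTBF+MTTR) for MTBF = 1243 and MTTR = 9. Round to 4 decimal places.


MTBF = 1243
MTTR = 9
MTBF + MTTR = 1252
Ai = 1243 / 1252
Ai = 0.9928

0.9928


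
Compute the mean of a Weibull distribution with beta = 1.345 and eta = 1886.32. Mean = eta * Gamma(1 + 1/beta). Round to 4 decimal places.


beta = 1.345, eta = 1886.32
1/beta = 0.7435
1 + 1/beta = 1.7435
Gamma(1.7435) = 0.9176
Mean = 1886.32 * 0.9176
Mean = 1730.8852

1730.8852


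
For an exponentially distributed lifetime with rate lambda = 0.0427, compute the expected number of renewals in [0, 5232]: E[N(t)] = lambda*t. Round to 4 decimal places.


lambda = 0.0427
t = 5232
E[N(t)] = lambda * t
E[N(t)] = 0.0427 * 5232
E[N(t)] = 223.4064

223.4064


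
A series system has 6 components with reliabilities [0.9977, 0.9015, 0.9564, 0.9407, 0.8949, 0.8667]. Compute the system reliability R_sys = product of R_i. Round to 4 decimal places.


Components: [0.9977, 0.9015, 0.9564, 0.9407, 0.8949, 0.8667]
After component 1 (R=0.9977): product = 0.9977
After component 2 (R=0.9015): product = 0.8994
After component 3 (R=0.9564): product = 0.8602
After component 4 (R=0.9407): product = 0.8092
After component 5 (R=0.8949): product = 0.7242
After component 6 (R=0.8667): product = 0.6276
R_sys = 0.6276

0.6276


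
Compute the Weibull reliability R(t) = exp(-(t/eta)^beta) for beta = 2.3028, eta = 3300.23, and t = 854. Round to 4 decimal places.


beta = 2.3028, eta = 3300.23, t = 854
t/eta = 854 / 3300.23 = 0.2588
(t/eta)^beta = 0.2588^2.3028 = 0.0445
R(t) = exp(-0.0445)
R(t) = 0.9565

0.9565


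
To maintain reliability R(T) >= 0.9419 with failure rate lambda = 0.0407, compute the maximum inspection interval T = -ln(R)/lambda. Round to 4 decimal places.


R_target = 0.9419
lambda = 0.0407
-ln(0.9419) = 0.0599
T = 0.0599 / 0.0407
T = 1.4707

1.4707


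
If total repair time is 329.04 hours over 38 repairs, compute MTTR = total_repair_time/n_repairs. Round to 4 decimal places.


total_repair_time = 329.04
n_repairs = 38
MTTR = 329.04 / 38
MTTR = 8.6589

8.6589


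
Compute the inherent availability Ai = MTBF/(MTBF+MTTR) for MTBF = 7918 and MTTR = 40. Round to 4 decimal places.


MTBF = 7918
MTTR = 40
MTBF + MTTR = 7958
Ai = 7918 / 7958
Ai = 0.995

0.995


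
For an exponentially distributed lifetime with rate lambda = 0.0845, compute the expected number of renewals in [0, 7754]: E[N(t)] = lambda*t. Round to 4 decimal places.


lambda = 0.0845
t = 7754
E[N(t)] = lambda * t
E[N(t)] = 0.0845 * 7754
E[N(t)] = 655.213

655.213


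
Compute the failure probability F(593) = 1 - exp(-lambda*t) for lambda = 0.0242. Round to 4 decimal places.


lambda = 0.0242, t = 593
lambda * t = 14.3506
exp(-14.3506) = 0.0
F(t) = 1 - 0.0
F(t) = 1.0

1.0


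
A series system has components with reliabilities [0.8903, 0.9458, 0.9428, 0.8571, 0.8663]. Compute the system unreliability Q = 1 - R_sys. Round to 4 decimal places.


Components: [0.8903, 0.9458, 0.9428, 0.8571, 0.8663]
After component 1: product = 0.8903
After component 2: product = 0.842
After component 3: product = 0.7939
After component 4: product = 0.6804
After component 5: product = 0.5895
R_sys = 0.5895
Q = 1 - 0.5895 = 0.4105

0.4105


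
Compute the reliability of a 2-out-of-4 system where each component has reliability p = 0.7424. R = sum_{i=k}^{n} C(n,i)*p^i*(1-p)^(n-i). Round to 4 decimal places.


k = 2, n = 4, p = 0.7424
i=2: C(4,2)=6 * 0.7424^2 * 0.2576^2 = 0.2194
i=3: C(4,3)=4 * 0.7424^3 * 0.2576^1 = 0.4216
i=4: C(4,4)=1 * 0.7424^4 * 0.2576^0 = 0.3038
R = sum of terms = 0.9448

0.9448


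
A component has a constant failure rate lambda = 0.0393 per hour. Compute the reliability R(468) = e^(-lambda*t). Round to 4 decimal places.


lambda = 0.0393
t = 468
lambda * t = 18.3924
R(t) = e^(-18.3924)
R(t) = 0.0

0.0


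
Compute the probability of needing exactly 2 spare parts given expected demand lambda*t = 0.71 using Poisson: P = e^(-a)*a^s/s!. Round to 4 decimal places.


a = 0.71, s = 2
e^(-a) = e^(-0.71) = 0.4916
a^s = 0.71^2 = 0.5041
s! = 2
P = 0.4916 * 0.5041 / 2
P = 0.1239

0.1239


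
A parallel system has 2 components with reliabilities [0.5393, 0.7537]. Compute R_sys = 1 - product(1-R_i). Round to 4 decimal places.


Components: [0.5393, 0.7537]
(1 - 0.5393) = 0.4607, running product = 0.4607
(1 - 0.7537) = 0.2463, running product = 0.1135
Product of (1-R_i) = 0.1135
R_sys = 1 - 0.1135 = 0.8865

0.8865


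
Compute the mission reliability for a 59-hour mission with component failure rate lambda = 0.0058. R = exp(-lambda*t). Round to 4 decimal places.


lambda = 0.0058
mission_time = 59
lambda * t = 0.0058 * 59 = 0.3422
R = exp(-0.3422)
R = 0.7102

0.7102


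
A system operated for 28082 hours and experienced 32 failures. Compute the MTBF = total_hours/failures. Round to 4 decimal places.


total_hours = 28082
failures = 32
MTBF = 28082 / 32
MTBF = 877.5625

877.5625


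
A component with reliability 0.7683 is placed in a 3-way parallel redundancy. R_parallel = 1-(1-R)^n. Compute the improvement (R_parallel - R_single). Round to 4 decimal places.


R_single = 0.7683, n = 3
1 - R_single = 0.2317
(1 - R_single)^n = 0.2317^3 = 0.0124
R_parallel = 1 - 0.0124 = 0.9876
Improvement = 0.9876 - 0.7683
Improvement = 0.2193

0.2193


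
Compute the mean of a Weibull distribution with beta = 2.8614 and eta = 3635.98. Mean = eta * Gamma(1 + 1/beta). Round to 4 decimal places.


beta = 2.8614, eta = 3635.98
1/beta = 0.3495
1 + 1/beta = 1.3495
Gamma(1.3495) = 0.8912
Mean = 3635.98 * 0.8912
Mean = 3240.4015

3240.4015


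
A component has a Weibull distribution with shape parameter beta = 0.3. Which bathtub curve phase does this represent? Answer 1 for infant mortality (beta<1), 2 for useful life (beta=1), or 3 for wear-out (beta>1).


beta = 0.3
Compare beta to 1:
beta < 1 => infant mortality (phase 1)
beta = 1 => useful life (phase 2)
beta > 1 => wear-out (phase 3)
Since beta = 0.3, this is infant mortality (decreasing failure rate)
Phase = 1

1


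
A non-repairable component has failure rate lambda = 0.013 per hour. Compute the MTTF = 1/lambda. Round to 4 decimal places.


lambda = 0.013
MTTF = 1 / 0.013
MTTF = 76.9231

76.9231


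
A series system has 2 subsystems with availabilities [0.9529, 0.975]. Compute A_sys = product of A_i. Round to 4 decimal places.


Subsystems: [0.9529, 0.975]
After subsystem 1 (A=0.9529): product = 0.9529
After subsystem 2 (A=0.975): product = 0.9291
A_sys = 0.9291

0.9291


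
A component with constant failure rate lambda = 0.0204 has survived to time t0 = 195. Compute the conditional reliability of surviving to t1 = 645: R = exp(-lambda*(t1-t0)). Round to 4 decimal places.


lambda = 0.0204
t0 = 195, t1 = 645
t1 - t0 = 450
lambda * (t1-t0) = 0.0204 * 450 = 9.18
R = exp(-9.18)
R = 0.0001

0.0001


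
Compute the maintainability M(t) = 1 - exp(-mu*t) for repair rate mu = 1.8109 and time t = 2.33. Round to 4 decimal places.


mu = 1.8109, t = 2.33
mu * t = 1.8109 * 2.33 = 4.2194
exp(-4.2194) = 0.0147
M(t) = 1 - 0.0147
M(t) = 0.9853

0.9853


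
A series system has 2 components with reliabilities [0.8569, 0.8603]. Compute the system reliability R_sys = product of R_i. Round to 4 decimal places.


Components: [0.8569, 0.8603]
After component 1 (R=0.8569): product = 0.8569
After component 2 (R=0.8603): product = 0.7372
R_sys = 0.7372

0.7372


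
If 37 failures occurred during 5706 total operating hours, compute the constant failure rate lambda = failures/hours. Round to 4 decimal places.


failures = 37
total_hours = 5706
lambda = 37 / 5706
lambda = 0.0065

0.0065


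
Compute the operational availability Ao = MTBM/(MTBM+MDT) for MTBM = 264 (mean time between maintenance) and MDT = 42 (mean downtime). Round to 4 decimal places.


MTBM = 264
MDT = 42
MTBM + MDT = 306
Ao = 264 / 306
Ao = 0.8627

0.8627


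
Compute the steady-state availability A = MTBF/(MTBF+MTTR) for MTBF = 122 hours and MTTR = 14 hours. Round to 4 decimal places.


MTBF = 122
MTTR = 14
MTBF + MTTR = 136
A = 122 / 136
A = 0.8971

0.8971


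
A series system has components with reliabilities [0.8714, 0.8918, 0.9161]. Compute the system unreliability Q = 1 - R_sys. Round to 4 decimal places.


Components: [0.8714, 0.8918, 0.9161]
After component 1: product = 0.8714
After component 2: product = 0.7771
After component 3: product = 0.7119
R_sys = 0.7119
Q = 1 - 0.7119 = 0.2881

0.2881


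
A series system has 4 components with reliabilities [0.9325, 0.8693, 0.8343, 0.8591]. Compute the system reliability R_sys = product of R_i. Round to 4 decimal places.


Components: [0.9325, 0.8693, 0.8343, 0.8591]
After component 1 (R=0.9325): product = 0.9325
After component 2 (R=0.8693): product = 0.8106
After component 3 (R=0.8343): product = 0.6763
After component 4 (R=0.8591): product = 0.581
R_sys = 0.581

0.581


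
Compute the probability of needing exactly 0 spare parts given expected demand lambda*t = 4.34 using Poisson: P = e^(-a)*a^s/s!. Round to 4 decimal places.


a = 4.34, s = 0
e^(-a) = e^(-4.34) = 0.013
a^s = 4.34^0 = 1.0
s! = 1
P = 0.013 * 1.0 / 1
P = 0.013

0.013


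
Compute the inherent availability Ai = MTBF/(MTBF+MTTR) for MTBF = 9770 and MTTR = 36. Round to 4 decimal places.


MTBF = 9770
MTTR = 36
MTBF + MTTR = 9806
Ai = 9770 / 9806
Ai = 0.9963

0.9963


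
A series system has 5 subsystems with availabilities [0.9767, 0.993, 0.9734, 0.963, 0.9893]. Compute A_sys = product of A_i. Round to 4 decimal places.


Subsystems: [0.9767, 0.993, 0.9734, 0.963, 0.9893]
After subsystem 1 (A=0.9767): product = 0.9767
After subsystem 2 (A=0.993): product = 0.9699
After subsystem 3 (A=0.9734): product = 0.9441
After subsystem 4 (A=0.963): product = 0.9091
After subsystem 5 (A=0.9893): product = 0.8994
A_sys = 0.8994

0.8994


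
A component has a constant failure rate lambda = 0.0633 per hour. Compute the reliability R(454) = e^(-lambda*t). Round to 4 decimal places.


lambda = 0.0633
t = 454
lambda * t = 28.7382
R(t) = e^(-28.7382)
R(t) = 0.0

0.0


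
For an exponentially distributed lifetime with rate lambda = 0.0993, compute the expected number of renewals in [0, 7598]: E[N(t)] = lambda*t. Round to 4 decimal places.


lambda = 0.0993
t = 7598
E[N(t)] = lambda * t
E[N(t)] = 0.0993 * 7598
E[N(t)] = 754.4814

754.4814


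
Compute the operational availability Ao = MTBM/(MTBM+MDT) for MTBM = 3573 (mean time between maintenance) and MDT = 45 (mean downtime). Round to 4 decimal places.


MTBM = 3573
MDT = 45
MTBM + MDT = 3618
Ao = 3573 / 3618
Ao = 0.9876

0.9876


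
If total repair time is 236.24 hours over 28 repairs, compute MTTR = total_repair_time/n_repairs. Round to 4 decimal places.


total_repair_time = 236.24
n_repairs = 28
MTTR = 236.24 / 28
MTTR = 8.4371

8.4371


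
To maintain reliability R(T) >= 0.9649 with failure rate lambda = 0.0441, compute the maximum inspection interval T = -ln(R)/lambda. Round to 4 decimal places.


R_target = 0.9649
lambda = 0.0441
-ln(0.9649) = 0.0357
T = 0.0357 / 0.0441
T = 0.8102

0.8102


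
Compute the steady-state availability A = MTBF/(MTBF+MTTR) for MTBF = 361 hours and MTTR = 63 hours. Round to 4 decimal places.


MTBF = 361
MTTR = 63
MTBF + MTTR = 424
A = 361 / 424
A = 0.8514

0.8514


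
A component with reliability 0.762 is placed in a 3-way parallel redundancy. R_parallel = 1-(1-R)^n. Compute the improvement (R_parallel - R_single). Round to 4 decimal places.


R_single = 0.762, n = 3
1 - R_single = 0.238
(1 - R_single)^n = 0.238^3 = 0.0135
R_parallel = 1 - 0.0135 = 0.9865
Improvement = 0.9865 - 0.762
Improvement = 0.2245

0.2245


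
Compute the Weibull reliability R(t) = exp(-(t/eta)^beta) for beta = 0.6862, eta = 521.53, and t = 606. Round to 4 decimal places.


beta = 0.6862, eta = 521.53, t = 606
t/eta = 606 / 521.53 = 1.162
(t/eta)^beta = 1.162^0.6862 = 1.1085
R(t) = exp(-1.1085)
R(t) = 0.3301

0.3301


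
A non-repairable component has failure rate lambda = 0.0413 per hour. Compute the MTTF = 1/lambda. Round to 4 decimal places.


lambda = 0.0413
MTTF = 1 / 0.0413
MTTF = 24.2131

24.2131


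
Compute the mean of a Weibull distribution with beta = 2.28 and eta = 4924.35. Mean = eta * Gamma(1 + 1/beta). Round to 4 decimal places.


beta = 2.28, eta = 4924.35
1/beta = 0.4386
1 + 1/beta = 1.4386
Gamma(1.4386) = 0.8858
Mean = 4924.35 * 0.8858
Mean = 4362.1478

4362.1478


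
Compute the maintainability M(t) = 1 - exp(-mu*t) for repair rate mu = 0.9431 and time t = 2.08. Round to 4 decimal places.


mu = 0.9431, t = 2.08
mu * t = 0.9431 * 2.08 = 1.9616
exp(-1.9616) = 0.1406
M(t) = 1 - 0.1406
M(t) = 0.8594

0.8594


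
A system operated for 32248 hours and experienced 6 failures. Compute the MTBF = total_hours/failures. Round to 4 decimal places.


total_hours = 32248
failures = 6
MTBF = 32248 / 6
MTBF = 5374.6667

5374.6667


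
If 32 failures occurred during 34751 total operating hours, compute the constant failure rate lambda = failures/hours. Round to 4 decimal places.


failures = 32
total_hours = 34751
lambda = 32 / 34751
lambda = 0.0009

0.0009


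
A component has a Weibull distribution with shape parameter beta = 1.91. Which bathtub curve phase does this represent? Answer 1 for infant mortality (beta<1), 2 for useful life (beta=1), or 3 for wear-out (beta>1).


beta = 1.91
Compare beta to 1:
beta < 1 => infant mortality (phase 1)
beta = 1 => useful life (phase 2)
beta > 1 => wear-out (phase 3)
Since beta = 1.91, this is wear-out (increasing failure rate)
Phase = 3

3


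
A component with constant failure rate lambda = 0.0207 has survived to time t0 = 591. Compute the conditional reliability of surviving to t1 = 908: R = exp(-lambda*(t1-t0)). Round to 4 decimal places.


lambda = 0.0207
t0 = 591, t1 = 908
t1 - t0 = 317
lambda * (t1-t0) = 0.0207 * 317 = 6.5619
R = exp(-6.5619)
R = 0.0014

0.0014


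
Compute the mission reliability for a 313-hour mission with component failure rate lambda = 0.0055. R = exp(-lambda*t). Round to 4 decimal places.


lambda = 0.0055
mission_time = 313
lambda * t = 0.0055 * 313 = 1.7215
R = exp(-1.7215)
R = 0.1788

0.1788


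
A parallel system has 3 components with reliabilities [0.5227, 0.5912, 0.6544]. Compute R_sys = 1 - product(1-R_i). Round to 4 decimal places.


Components: [0.5227, 0.5912, 0.6544]
(1 - 0.5227) = 0.4773, running product = 0.4773
(1 - 0.5912) = 0.4088, running product = 0.1951
(1 - 0.6544) = 0.3456, running product = 0.0674
Product of (1-R_i) = 0.0674
R_sys = 1 - 0.0674 = 0.9326

0.9326
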